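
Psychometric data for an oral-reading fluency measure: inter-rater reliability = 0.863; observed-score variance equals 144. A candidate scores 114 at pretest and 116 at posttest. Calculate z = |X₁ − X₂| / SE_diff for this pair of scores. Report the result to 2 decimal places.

σ = 144^(1/2) = 12.000
SEM = 12.000×√(1 − 0.863) ≈ 4.442
SE_diff = √2 × SEM ≈ 6.281
z = 2 / 6.281 ≈ 0.318

0.32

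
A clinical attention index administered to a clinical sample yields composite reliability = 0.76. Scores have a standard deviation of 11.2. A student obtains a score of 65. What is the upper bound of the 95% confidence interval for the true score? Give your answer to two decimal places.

75.75

SEM = 11.20000*√(1 − 0.76000) ≈ 5.48686
Half-width = 1.96*5.48686 ≈ 10.75424
Upper limit = 65 + 10.75424 ≈ 75.75424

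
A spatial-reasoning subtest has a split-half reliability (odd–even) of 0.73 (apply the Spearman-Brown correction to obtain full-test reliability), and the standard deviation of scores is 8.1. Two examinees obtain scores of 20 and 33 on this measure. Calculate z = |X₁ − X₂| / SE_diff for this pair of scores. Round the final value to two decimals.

Spearman-Brown: r = 2(0.73) / (1 + 0.73) = 1.46000 / 1.73000 ≈ 0.84393
The standard error of measurement is 8.10000*√(1 − 0.84393) ≈ 8.10000*0.39506 ≈ 3.19995.
SE_diff = SEM * √2 ≈ 3.19995 * 1.41421 ≈ 4.52542
z = 13 / 4.52542 ≈ 2.87266

2.87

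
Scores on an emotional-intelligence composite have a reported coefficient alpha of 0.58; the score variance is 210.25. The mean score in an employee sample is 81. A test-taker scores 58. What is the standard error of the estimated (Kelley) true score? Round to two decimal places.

7.16

SD = √210.25 = 14.50000
SE_est = 14.50000·√(0.58000·0.42000) ≈ 7.15660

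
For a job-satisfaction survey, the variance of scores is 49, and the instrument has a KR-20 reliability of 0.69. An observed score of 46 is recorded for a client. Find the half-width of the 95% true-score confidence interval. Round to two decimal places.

7.64

σ = 49^(1/2) = 7.0000
SEM = 7.0000×√(1 − 0.6900) ≈ 3.8974
Half-width = 1.96×3.8974 ≈ 7.6390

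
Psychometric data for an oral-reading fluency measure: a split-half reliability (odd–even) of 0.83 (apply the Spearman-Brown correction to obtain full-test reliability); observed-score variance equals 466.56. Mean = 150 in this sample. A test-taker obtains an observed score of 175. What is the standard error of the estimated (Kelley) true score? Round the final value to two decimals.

σ = 466.56^(1/2) = 21.600
Full-length reliability (Spearman-Brown) = 2(0.83)/(1+0.83) ≈ 0.907
SE_est = SD · √(r(1 − r)) = 21.600 · √0.084 ≈ 21.600 · 0.290 ≈ 6.270

6.27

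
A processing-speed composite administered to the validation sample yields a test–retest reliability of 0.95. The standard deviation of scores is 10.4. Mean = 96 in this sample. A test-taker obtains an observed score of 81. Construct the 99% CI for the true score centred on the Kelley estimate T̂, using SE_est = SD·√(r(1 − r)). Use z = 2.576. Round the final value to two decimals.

T̂ = r·X + (1 − r)·M = 0.9500*81 + 0.0500*96 = 76.9500 + 4.8000 ≈ 81.7500
SE_est = SD * √(r(1 − r)) = 10.4000 * √0.0475 ≈ 10.4000 * 0.2179 ≈ 2.2666
99% CI: 81.7500 ± 5.8388 ≈ (75.9112, 87.5888)

[75.91, 87.59]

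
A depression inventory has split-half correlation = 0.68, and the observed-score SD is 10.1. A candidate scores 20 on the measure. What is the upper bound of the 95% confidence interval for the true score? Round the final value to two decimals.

28.64

Spearman-Brown: r = 2(0.68) / (1 + 0.68) = 1.36000 / 1.68000 ≃ 0.80952
The standard error of measurement is 10.10000*√(1 − 0.80952) ≃ 10.10000*0.43644 ≃ 4.40800.
Half-width = 1.96*4.40800 ≃ 8.63968
Upper limit = 20 + 8.63968 ≃ 28.63968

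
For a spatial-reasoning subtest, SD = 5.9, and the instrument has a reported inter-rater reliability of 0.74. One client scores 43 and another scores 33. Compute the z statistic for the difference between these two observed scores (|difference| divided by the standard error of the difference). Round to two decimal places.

2.35

SEM = 5.900×√(1 − 0.740) ≃ 3.008
Standard error of the difference = 3.008·√2 ≃ 4.255
z = |43 − 33| / 4.255 = 10 / 4.255 ≃ 2.350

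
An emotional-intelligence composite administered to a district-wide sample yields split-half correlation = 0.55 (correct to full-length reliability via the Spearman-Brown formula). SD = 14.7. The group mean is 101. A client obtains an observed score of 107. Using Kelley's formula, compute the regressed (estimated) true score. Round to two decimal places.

Spearman-Brown: r = 2(0.55) / (1 + 0.55) = 1.100 / 1.550 ≃ 0.710
T̂ = 0.710(107) + 0.290(101) ≃ 105.258

105.26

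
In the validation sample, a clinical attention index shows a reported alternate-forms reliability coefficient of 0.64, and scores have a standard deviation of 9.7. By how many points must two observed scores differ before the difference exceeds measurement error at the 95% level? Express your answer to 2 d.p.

16.13

SEM = 9.700 · √(1 − 0.640) = 9.700 · √0.360 ≈ 9.700 · 0.600 ≈ 5.820
SE_diff = √2 · SEM ≈ 8.231
Minimum reliable difference = 1.96 · SE_diff ≈ 1.96 · 8.231 ≈ 16.132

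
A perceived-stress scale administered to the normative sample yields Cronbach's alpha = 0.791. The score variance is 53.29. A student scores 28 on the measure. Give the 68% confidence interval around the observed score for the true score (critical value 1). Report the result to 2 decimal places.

[24.66, 31.34]

SD = √53.29 ≈ 7.30000
SEM = 7.30000 · √(1 − 0.79100) = 7.30000 · √0.20900 ≈ 7.30000 · 0.45717 ≈ 3.33731
Margin = 1 · 3.33731 ≈ 3.33731
CI = 28 ± 3.33731 → [24.66269, 31.33731]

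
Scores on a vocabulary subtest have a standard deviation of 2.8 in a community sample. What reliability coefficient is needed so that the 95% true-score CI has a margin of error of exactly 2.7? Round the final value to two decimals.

SEM needed = half-width / z = 2.7/1.96 ≈ 1.37755
Required reliability = 1 − (SEM/SD)² = 1 − 0.24205 ≈ 0.75795

0.76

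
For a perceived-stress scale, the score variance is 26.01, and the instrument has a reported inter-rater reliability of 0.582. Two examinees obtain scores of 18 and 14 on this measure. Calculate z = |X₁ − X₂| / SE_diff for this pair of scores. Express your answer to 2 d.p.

0.86

σ = 26.01^(1/2) = 5.100
SEM = 5.100 * √(1 − 0.582) = 5.100 * √0.418 ≈ 5.100 * 0.647 ≈ 3.297
Standard error of the difference = 3.297·√2 ≈ 4.663
z = |18 − 14| / 4.663 = 4 / 4.663 ≈ 0.858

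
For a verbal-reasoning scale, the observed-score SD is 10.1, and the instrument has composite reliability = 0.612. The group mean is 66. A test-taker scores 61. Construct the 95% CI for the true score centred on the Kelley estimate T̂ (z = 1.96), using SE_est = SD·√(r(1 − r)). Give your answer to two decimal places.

T̂ = 0.61200(61) + 0.38800(66) ≃ 62.94000
SE_est = SD × √(r(1 − r)) = 10.10000 × √0.23746 ≃ 10.10000 × 0.48729 ≃ 4.92168
95% CI: 62.94000 ± 9.64648 ≃ (53.29352, 72.58648)

[53.29, 72.59]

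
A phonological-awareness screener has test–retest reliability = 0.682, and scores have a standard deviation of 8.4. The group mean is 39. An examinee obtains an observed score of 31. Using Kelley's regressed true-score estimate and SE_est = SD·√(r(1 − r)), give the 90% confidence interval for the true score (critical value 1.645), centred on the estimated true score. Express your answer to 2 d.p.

[27.11, 39.98]

T̂ = 0.682(31) + 0.318(39) ≈ 33.544
SE_est = SD × √(r(1 − r)) = 8.400 × √0.217 ≈ 8.400 × 0.466 ≈ 3.912
CI = 33.544 ± 1.645 × 3.912 → [27.109, 39.979]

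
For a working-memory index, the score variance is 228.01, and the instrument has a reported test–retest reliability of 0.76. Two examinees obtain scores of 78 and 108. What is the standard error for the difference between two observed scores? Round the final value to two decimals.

10.46

σ = 228.01^(1/2) = 15.1000
The standard error of measurement is 15.1000*√(1 − 0.7600) ≈ 15.1000*0.4899 ≈ 7.3975.
SE_diff = √2 * SEM ≈ 10.4616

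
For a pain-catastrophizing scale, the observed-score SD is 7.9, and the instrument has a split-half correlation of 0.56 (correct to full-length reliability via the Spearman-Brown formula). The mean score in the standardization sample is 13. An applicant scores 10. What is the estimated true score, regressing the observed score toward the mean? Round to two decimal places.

Spearman-Brown: r = 2(0.56) / (1 + 0.56) = 1.120 / 1.560 ≃ 0.718
T̂ = 0.718(10) + 0.282(13) ≃ 10.846

10.85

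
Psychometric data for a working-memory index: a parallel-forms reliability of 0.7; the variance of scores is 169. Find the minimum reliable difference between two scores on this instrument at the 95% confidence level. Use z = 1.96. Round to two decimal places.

σ = 169^(1/2) = 13.0000
SEM = 13.0000 · √(1 − 0.7000) = 13.0000 · √0.3000 ≃ 13.0000 · 0.5477 ≃ 7.1204
SE_diff = SEM · √2 ≃ 7.1204 · 1.4142 ≃ 10.0698
Smallest detectable difference = 1.96·10.0698 ≃ 19.7367

19.74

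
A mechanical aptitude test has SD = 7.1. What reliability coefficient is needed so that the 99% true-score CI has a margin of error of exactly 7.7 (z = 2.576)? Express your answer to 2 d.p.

0.82

Required SEM = 7.7 / 2.576 ≈ 2.989
r = 1 − (SEM / SD)² = 1 − (2.989 / 7.1)² ≈ 1 − 0.177 ≈ 0.823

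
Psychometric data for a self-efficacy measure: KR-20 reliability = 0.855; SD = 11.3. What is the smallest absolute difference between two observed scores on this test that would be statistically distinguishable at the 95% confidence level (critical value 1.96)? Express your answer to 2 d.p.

SEM = 11.300 × √(1 − 0.855) = 11.300 × √0.145 ≃ 11.300 × 0.381 ≃ 4.303
Standard error of the difference = 4.303·√2 ≃ 6.085
Minimum reliable difference = 1.96 × SE_diff ≃ 1.96 × 6.085 ≃ 11.927

11.93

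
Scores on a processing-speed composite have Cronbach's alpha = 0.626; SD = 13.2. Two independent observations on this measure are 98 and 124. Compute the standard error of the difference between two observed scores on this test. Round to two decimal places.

11.42

SEM = 13.2000·√(1 − 0.6260) ≃ 8.0725
Standard error of the difference = 8.0725·√2 ≃ 11.4163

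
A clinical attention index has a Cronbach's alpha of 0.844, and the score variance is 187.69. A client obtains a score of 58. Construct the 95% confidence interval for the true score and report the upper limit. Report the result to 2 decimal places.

SD = √187.69 ≈ 13.700
SEM = 13.700 * √(1 − 0.844) = 13.700 * √0.156 ≈ 13.700 * 0.395 ≈ 5.411
1.96 * SEM ≈ 10.606
Upper limit = 58 + 10.606 ≈ 68.606

68.61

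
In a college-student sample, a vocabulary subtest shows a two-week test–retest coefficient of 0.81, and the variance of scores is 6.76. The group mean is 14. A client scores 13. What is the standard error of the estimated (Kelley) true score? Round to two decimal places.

SD = √6.76 ≃ 2.60000
SE_est = 2.60000×√(0.81000×0.19000) ≃ 1.01998

1.02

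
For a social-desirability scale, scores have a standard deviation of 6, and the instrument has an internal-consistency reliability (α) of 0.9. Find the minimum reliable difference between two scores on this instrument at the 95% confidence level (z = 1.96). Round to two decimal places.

5.26

SEM = 6.0000 · √(1 − 0.9000) = 6.0000 · √0.1000 ≈ 6.0000 · 0.3162 ≈ 1.8974
SE_diff = √2 · SEM ≈ 2.6833
Smallest detectable difference = 1.96·2.6833 ≈ 5.2592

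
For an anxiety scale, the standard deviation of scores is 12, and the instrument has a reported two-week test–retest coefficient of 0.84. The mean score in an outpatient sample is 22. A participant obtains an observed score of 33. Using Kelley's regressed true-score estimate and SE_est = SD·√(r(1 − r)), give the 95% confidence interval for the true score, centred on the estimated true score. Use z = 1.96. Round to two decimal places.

[22.62, 39.86]

T̂ = r·X + (1 − r)·M = 0.840*33 + 0.160*22 = 27.720 + 3.520 ≈ 31.240
SE_est = SD * √(r(1 − r)) = 12.000 * √0.134 ≈ 12.000 * 0.367 ≈ 4.399
CI = 31.240 ± 1.96 * 4.399 → [22.617, 39.863]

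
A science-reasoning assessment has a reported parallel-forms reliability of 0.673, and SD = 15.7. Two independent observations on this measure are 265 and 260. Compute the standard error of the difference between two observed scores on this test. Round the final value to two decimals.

SEM = 15.700*√(1 − 0.673) ≈ 8.978
SE_diff = √2 * SEM ≈ 12.697

12.70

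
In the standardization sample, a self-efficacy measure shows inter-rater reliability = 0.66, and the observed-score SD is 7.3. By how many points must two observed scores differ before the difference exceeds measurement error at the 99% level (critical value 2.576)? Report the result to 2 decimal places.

15.51

The standard error of measurement is 7.3000·√(1 − 0.6600) ≈ 7.3000·0.5831 ≈ 4.2566.
Standard error of the difference = 4.2566·√2 ≈ 6.0197
Minimum reliable difference = 2.576 · SE_diff ≈ 2.576 · 6.0197 ≈ 15.5068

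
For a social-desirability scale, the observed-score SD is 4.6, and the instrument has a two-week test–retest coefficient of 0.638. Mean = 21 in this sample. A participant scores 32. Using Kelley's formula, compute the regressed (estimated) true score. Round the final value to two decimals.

28.02

T̂ = 0.63800(32) + 0.36200(21) ≈ 28.01800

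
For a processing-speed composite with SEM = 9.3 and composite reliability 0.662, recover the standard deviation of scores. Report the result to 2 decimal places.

σ = SEM·(1 − r)^(−1/2) ≃ 9.3*1.7201 ≃ 15.9965

16.00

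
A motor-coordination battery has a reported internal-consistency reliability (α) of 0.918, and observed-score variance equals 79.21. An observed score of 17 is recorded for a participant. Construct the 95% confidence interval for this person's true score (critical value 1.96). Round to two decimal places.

SD = √79.21 ≈ 8.90000
SEM = 8.90000 · √(1 − 0.91800) = 8.90000 · √0.08200 ≈ 8.90000 · 0.28636 ≈ 2.54857
Half-width = 1.96·2.54857 ≈ 4.99520
Interval: (12.00480, 21.99520)

[12.00, 22.00]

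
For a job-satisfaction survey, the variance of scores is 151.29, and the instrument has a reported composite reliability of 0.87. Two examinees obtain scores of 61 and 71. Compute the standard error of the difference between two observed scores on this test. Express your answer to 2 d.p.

σ = 151.29^(1/2) = 12.3000
SEM = 12.3000 · √(1 − 0.8700) = 12.3000 · √0.1300 ≈ 12.3000 · 0.3606 ≈ 4.4348
SE_diff = √2 · SEM ≈ 6.2718

6.27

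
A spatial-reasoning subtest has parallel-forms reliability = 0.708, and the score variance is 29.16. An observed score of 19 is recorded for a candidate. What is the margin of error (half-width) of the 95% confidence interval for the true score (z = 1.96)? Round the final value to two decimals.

5.72

SD = √29.16 ≈ 5.4000
The standard error of measurement is 5.4000×√(1 − 0.7080) ≈ 5.4000×0.5404 ≈ 2.9180.
1.96 × SEM ≈ 5.7193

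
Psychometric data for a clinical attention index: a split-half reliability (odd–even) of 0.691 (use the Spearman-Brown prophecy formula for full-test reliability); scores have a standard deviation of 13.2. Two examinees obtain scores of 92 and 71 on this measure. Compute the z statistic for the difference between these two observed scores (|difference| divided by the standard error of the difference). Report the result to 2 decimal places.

Full-length reliability (Spearman-Brown) = 2(0.691)/(1+0.691) ≈ 0.8173
SEM = 13.2000 · √(1 − 0.8173) = 13.2000 · √0.1827 ≈ 13.2000 · 0.4275 ≈ 5.6426
SE_diff = √2 · SEM ≈ 7.9799
z = 21 / 7.9799 ≈ 2.6316

2.63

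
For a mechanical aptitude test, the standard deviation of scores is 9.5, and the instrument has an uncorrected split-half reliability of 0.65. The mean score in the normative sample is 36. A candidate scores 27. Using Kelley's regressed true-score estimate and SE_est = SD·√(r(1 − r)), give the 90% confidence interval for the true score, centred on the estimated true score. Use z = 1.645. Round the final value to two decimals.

r_full = 2·0.65 / (1 + 0.65) ≈ 0.788
T̂ = r·X + (1 − r)·M = 0.788·27 + 0.212·36 ≈ 21.273 + 7.636 ≈ 28.909
SE_est = SD · √(r(1 − r)) = 9.500 · √0.167 ≈ 9.500 · 0.409 ≈ 3.884
CI = 28.909 ± 1.645 · 3.884 → [22.520, 35.298]

[22.52, 35.30]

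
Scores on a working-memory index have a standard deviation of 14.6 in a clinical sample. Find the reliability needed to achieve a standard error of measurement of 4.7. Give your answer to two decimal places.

Required reliability = 1 − (SEM/SD)² = 1 − 0.1036 ≃ 0.8964

0.90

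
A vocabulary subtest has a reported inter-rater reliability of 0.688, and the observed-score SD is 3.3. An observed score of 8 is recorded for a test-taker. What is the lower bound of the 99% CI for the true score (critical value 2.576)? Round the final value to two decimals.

3.25

The standard error of measurement is 3.3000*√(1 − 0.6880) ≃ 3.3000*0.5586 ≃ 1.8433.
2.576 * SEM ≃ 4.7483
Lower bound: 8 − 4.7483 = 3.2517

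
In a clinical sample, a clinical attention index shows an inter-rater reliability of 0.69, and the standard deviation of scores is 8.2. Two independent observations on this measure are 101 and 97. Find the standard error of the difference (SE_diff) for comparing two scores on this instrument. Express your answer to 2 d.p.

SEM = 8.200 · √(1 − 0.690) = 8.200 · √0.310 ≃ 8.200 · 0.557 ≃ 4.566
SE_diff = √2 · SEM ≃ 6.457

6.46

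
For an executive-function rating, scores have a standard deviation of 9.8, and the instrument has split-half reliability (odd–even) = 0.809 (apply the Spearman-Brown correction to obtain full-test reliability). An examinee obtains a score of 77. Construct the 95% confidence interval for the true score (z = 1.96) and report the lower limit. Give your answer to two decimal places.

r_full = 2·0.809 / (1 + 0.809) ≈ 0.894
The standard error of measurement is 9.800×√(1 − 0.894) ≈ 9.800×0.325 ≈ 3.184.
1.96 × SEM ≈ 6.241
Lower bound: 77 − 6.241 = 70.759

70.76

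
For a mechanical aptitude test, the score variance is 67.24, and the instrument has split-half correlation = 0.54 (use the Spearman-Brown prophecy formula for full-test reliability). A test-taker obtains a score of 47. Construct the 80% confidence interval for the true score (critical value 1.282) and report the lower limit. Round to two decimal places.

41.25

SD = √67.24 = 8.2000
Spearman-Brown: r = 2(0.54) / (1 + 0.54) = 1.0800 / 1.5400 ≈ 0.7013
SEM = 8.2000 · √(1 − 0.7013) = 8.2000 · √0.2987 ≈ 8.2000 · 0.5465 ≈ 4.4816
1.282 · SEM ≈ 5.7454
Lower limit = 47 − 5.7454 ≈ 41.2546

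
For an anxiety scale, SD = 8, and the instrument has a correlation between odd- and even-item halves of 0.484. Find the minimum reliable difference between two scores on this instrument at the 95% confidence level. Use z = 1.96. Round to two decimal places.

13.08

r_full = 2·0.484 / (1 + 0.484) ≈ 0.652
SEM = 8.000 × √(1 − 0.652) = 8.000 × √0.348 ≈ 8.000 × 0.590 ≈ 4.717
SE_diff = √2 × SEM ≈ 6.671
Smallest detectable difference = 1.96×6.671 ≈ 13.076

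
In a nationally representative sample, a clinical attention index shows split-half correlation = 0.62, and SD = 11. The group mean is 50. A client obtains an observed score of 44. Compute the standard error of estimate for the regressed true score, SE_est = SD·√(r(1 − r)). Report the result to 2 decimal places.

Full-length reliability (Spearman-Brown) = 2(0.62)/(1+0.62) ≈ 0.765
SE_est = SD × √(r(1 − r)) = 11.000 × √0.180 ≈ 11.000 × 0.424 ≈ 4.661

4.66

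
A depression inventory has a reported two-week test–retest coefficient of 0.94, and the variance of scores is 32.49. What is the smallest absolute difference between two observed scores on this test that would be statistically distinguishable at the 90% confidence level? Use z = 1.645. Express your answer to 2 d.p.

3.25

SD = √32.49 ≈ 5.7000
SEM = 5.7000 · √(1 − 0.9400) = 5.7000 · √0.0600 ≈ 5.7000 · 0.2449 ≈ 1.3962
Standard error of the difference = 1.3962·√2 ≈ 1.9745
Minimum reliable difference = 1.645 · SE_diff ≈ 1.645 · 1.9745 ≈ 3.2481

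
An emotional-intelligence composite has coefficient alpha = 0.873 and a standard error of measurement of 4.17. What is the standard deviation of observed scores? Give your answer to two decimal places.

σ = SEM·(1 − r)^(−1/2) ≈ 4.17*2.8061 ≈ 11.7013

11.70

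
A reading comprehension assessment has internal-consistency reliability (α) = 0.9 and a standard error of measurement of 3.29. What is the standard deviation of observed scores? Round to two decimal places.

10.40

SD = 3.29 / √(1 − 0.9) ≈ 10.4039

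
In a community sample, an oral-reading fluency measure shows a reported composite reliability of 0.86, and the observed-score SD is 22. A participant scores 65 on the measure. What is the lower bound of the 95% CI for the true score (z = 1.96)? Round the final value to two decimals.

SEM = 22.0000 · √(1 − 0.8600) = 22.0000 · √0.1400 ≈ 22.0000 · 0.3742 ≈ 8.2316
Half-width = 1.96·8.2316 ≈ 16.1340
Lower limit = 65 − 16.1340 ≈ 48.8660

48.87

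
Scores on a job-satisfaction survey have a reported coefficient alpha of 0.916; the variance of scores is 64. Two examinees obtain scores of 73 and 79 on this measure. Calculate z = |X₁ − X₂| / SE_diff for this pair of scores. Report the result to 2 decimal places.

1.83

SD = √64 ≈ 8.000
SEM = 8.000 × √(1 − 0.916) = 8.000 × √0.084 ≈ 8.000 × 0.290 ≈ 2.319
SE_diff = √2 × SEM ≈ 3.279
z = 6 / 3.279 ≈ 1.830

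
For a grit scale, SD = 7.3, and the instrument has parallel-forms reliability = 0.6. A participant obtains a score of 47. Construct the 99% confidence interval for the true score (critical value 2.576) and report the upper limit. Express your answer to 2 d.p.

58.89

The standard error of measurement is 7.300×√(1 − 0.600) ≈ 7.300×0.632 ≈ 4.617.
Margin = 2.576 × 4.617 ≈ 11.893
Upper limit = 47 + 11.893 ≈ 58.893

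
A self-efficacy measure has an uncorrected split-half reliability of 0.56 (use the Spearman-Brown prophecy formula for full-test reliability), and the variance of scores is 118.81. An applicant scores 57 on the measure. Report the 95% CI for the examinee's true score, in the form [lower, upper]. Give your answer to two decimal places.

[45.65, 68.35]

SD = √118.81 = 10.9000
Spearman-Brown: r = 2(0.56) / (1 + 0.56) = 1.1200 / 1.5600 ≃ 0.7179
The standard error of measurement is 10.9000·√(1 − 0.7179) ≃ 10.9000·0.5311 ≃ 5.7888.
1.96 · SEM ≃ 11.3461
95% CI: 57 ± 11.3461 = [45.6539, 68.3461]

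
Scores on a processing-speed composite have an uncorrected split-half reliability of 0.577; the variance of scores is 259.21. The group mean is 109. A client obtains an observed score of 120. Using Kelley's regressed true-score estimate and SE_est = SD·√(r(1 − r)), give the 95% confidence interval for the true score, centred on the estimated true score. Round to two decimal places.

[103.07, 131.03]

SD = √259.21 ≈ 16.1000
r_full = 2·0.577 / (1 + 0.577) ≈ 0.7318
T̂ = 0.7318(120) + 0.2682(109) ≈ 117.0495
SE_est = SD · √(r(1 − r)) = 16.1000 · √0.1963 ≈ 16.1000 · 0.4430 ≈ 7.1329
95% CI: 117.0495 ± 13.9805 ≈ (103.0689, 131.0300)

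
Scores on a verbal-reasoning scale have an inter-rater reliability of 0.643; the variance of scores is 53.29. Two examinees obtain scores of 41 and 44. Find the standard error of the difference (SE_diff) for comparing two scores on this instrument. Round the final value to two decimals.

6.17

SD = √53.29 = 7.3000
SEM = 7.3000*√(1 − 0.6430) ≃ 4.3617
SE_diff = √2 * SEM ≃ 6.1684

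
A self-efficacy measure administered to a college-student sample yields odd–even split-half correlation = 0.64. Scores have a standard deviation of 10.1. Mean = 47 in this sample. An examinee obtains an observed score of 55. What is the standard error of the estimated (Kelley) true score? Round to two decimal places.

Full-length reliability (Spearman-Brown) = 2(0.64)/(1+0.64) ≈ 0.780
SE_est = SD * √(r(1 − r)) = 10.100 * √0.171 ≈ 10.100 * 0.414 ≈ 4.181

4.18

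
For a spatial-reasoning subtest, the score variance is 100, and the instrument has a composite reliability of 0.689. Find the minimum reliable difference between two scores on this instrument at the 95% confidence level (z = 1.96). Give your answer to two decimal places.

σ = 100^(1/2) = 10.000
SEM = 10.000 · √(1 − 0.689) = 10.000 · √0.311 ≈ 10.000 · 0.558 ≈ 5.577
SE_diff = SEM · √2 ≈ 5.577 · 1.414 ≈ 7.887
Smallest detectable difference = 1.96·7.887 ≈ 15.458

15.46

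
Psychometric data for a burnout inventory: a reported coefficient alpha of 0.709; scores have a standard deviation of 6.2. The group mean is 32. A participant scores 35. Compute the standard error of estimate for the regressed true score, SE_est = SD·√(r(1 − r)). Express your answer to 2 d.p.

SE_est = SD * √(r(1 − r)) = 6.200 * √0.206 ≈ 6.200 * 0.454 ≈ 2.816

2.82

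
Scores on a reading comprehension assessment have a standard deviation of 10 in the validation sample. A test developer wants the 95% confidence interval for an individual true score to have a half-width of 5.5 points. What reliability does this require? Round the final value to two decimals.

0.92

Required SEM = 5.5 / 1.96 ≈ 2.806
r = 1 − (SEM / SD)² = 1 − (2.806 / 10)² ≈ 1 − 0.079 ≈ 0.921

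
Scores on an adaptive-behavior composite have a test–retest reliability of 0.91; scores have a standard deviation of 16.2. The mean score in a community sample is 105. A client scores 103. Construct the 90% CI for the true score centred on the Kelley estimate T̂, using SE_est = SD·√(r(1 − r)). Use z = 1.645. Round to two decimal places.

[95.55, 110.81]

Estimated true score = 0.9100*103 + (1 − 0.9100)*105 ≈ 103.1800
SE_est = 16.2000·√[r(1 − r)] ≈ 4.6361
CI = 103.1800 ± 1.645 * 4.6361 → [95.5535, 110.8065]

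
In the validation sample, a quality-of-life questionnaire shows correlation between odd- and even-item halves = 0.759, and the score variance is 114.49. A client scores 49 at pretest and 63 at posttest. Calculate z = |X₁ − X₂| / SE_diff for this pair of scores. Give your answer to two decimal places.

2.50

SD = √114.49 ≈ 10.70000
Full-length reliability (Spearman-Brown) = 2(0.759)/(1+0.759) ≈ 0.86299
The standard error of measurement is 10.70000·√(1 − 0.86299) ≈ 10.70000·0.37015 ≈ 3.96059.
SE_diff = √2 · SEM ≈ 5.60111
z = |49 − 63| / 5.60111 = 14 / 5.60111 ≈ 2.49950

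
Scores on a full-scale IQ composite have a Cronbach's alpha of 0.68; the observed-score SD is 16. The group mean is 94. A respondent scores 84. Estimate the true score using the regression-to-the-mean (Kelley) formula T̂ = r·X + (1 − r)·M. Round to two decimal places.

Estimated true score = 0.6800×84 + (1 − 0.6800)×94 ≈ 87.2000

87.20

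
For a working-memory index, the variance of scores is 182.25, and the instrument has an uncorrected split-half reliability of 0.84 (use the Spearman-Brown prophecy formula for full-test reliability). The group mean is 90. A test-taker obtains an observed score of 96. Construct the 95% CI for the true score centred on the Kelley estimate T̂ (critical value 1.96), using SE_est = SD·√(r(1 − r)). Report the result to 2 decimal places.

[88.02, 102.93]

σ = 182.25^(1/2) = 13.5000
Full-length reliability (Spearman-Brown) = 2(0.84)/(1+0.84) ≃ 0.9130
T̂ = 0.9130(96) + 0.0870(90) ≃ 95.4783
SE_est = SD · √(r(1 − r)) = 13.5000 · √0.0794 ≃ 13.5000 · 0.2818 ≃ 3.8039
CI = 95.4783 ± 1.96 · 3.8039 → [88.0226, 102.9339]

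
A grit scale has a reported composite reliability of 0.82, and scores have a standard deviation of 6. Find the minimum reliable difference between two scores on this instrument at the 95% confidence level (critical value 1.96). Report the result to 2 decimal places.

7.06

SEM = 6.00000·√(1 − 0.82000) ≈ 2.54558
Standard error of the difference = 2.54558·√2 ≈ 3.60000
Minimum reliable difference = 1.96 · SE_diff ≈ 1.96 · 3.60000 ≈ 7.05600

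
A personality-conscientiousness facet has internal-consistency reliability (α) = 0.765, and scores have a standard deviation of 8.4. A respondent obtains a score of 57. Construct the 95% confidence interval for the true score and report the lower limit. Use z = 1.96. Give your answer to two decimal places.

49.02

SEM = 8.400·√(1 − 0.765) ≈ 4.072
Half-width = 1.96·4.072 ≈ 7.981
Lower bound: 57 − 7.981 = 49.019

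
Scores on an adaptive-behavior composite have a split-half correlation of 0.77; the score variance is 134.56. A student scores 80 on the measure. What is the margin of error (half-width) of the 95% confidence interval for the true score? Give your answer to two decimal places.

8.20

σ = 134.56^(1/2) = 11.6000
Spearman-Brown: r = 2(0.77) / (1 + 0.77) = 1.5400 / 1.7700 ≈ 0.8701
SEM = 11.6000 · √(1 − 0.8701) = 11.6000 · √0.1299 ≈ 11.6000 · 0.3605 ≈ 4.1815
Margin = 1.96 · 4.1815 ≈ 8.1958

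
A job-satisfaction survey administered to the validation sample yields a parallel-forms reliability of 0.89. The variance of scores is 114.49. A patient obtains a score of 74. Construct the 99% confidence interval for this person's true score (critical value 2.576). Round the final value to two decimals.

[64.86, 83.14]

SD = √114.49 = 10.7000
SEM = 10.7000*√(1 − 0.8900) ≈ 3.5488
Margin = 2.576 * 3.5488 ≈ 9.1417
Interval: (64.8583, 83.1417)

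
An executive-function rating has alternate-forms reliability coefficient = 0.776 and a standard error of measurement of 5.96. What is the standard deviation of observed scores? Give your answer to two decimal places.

SD = SEM / √(1 − r) = 5.96 / √0.22400 ≈ 5.96 / 0.47329 ≈ 12.59280

12.59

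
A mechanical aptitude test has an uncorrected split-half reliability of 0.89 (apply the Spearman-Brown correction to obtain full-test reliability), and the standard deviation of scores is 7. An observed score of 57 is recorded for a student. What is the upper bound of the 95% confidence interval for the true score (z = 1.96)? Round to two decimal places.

r_full = 2·0.89 / (1 + 0.89) ≈ 0.9418
SEM = 7.0000 * √(1 − 0.9418) = 7.0000 * √0.0582 ≈ 7.0000 * 0.2412 ≈ 1.6887
Margin = 1.96 * 1.6887 ≈ 3.3099
Upper bound: 57 + 3.3099 = 60.3099

60.31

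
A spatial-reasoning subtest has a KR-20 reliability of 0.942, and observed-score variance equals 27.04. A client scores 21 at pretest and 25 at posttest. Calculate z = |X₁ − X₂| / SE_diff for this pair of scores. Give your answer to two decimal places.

SD = √27.04 = 5.200
SEM = 5.200 * √(1 − 0.942) = 5.200 * √0.058 ≃ 5.200 * 0.241 ≃ 1.252
Standard error of the difference = 1.252·√2 ≃ 1.771
z = |21 − 25| / 1.771 = 4 / 1.771 ≃ 2.259

2.26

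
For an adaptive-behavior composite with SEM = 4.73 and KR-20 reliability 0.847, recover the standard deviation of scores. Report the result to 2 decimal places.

12.09

σ = SEM·(1 − r)^(−1/2) ≈ 4.73×2.5565 ≈ 12.0925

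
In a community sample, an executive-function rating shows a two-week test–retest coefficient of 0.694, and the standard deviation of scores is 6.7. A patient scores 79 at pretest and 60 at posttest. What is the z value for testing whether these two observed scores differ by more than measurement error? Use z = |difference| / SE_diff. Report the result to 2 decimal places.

3.62

SEM = 6.70000 · √(1 − 0.69400) = 6.70000 · √0.30600 ≈ 6.70000 · 0.55317 ≈ 3.70626
SE_diff = SEM · √2 ≈ 3.70626 · 1.41421 ≈ 5.24144
z = 19 / 5.24144 ≈ 3.62496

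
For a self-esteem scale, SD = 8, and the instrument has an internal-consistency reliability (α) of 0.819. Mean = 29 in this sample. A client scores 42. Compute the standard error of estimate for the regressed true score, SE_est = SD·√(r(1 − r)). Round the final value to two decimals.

SE_est = 8.000*√(0.819*0.181) ≈ 3.080

3.08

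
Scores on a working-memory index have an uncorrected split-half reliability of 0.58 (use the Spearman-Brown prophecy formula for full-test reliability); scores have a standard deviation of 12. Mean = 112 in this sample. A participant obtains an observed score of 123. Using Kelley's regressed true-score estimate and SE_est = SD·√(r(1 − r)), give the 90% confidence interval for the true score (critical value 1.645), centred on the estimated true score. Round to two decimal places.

[111.36, 128.80]

Full-length reliability (Spearman-Brown) = 2(0.58)/(1+0.58) ≃ 0.734
Estimated true score = 0.734·123 + (1 − 0.734)·112 ≃ 120.076
SE_est = SD · √(r(1 − r)) = 12.000 · √0.195 ≃ 12.000 · 0.442 ≃ 5.301
CI = 120.076 ± 1.645 · 5.301 → [111.355, 128.796]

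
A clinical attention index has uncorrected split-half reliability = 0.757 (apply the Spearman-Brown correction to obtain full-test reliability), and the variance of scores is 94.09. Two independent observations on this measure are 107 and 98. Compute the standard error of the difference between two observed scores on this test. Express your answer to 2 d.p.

SD = √94.09 ≈ 9.7000
Spearman-Brown: r = 2(0.757) / (1 + 0.757) = 1.5140 / 1.7570 ≈ 0.8617
SEM = 9.7000 · √(1 − 0.8617) = 9.7000 · √0.1383 ≈ 9.7000 · 0.3719 ≈ 3.6074
SE_diff = SEM · √2 ≈ 3.6074 · 1.4142 ≈ 5.1016

5.10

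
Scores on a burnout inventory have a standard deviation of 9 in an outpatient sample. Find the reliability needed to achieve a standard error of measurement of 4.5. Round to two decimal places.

0.75

r = 1 − (SEM / SD)² = 1 − (4.5000 / 9)² ≈ 1 − 0.2500 ≈ 0.7500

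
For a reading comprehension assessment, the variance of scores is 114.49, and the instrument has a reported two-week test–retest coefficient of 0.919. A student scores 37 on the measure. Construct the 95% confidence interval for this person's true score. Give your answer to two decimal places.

SD = √114.49 = 10.70000
SEM = 10.70000×√(1 − 0.91900) ≃ 3.04527
1.96 × SEM ≃ 5.96874
Interval: (31.03126, 42.96874)

[31.03, 42.97]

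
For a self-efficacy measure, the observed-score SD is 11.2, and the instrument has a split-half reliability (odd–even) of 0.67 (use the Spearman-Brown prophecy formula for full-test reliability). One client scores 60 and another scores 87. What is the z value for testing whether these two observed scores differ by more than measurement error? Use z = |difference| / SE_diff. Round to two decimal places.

r_full = 2·0.67 / (1 + 0.67) ≈ 0.8024
The standard error of measurement is 11.2000×√(1 − 0.8024) ≈ 11.2000×0.4445 ≈ 4.9787.
SE_diff = SEM × √2 ≈ 4.9787 × 1.4142 ≈ 7.0410
z = 27 / 7.0410 ≈ 3.8347

3.83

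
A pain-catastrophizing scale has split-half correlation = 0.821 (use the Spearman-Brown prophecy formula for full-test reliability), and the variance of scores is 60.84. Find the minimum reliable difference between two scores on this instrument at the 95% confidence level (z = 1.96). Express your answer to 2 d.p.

σ = 60.84^(1/2) = 7.80000
Full-length reliability (Spearman-Brown) = 2(0.821)/(1+0.821) ≃ 0.90170
SEM = 7.80000×√(1 − 0.90170) ≃ 2.44549
SE_diff = √2 × SEM ≃ 3.45845
Smallest detectable difference = 1.96×3.45845 ≃ 6.77856

6.78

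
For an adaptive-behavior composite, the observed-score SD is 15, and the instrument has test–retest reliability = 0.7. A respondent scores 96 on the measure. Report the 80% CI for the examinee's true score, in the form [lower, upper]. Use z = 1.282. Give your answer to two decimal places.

[85.47, 106.53]

SEM = 15.0000 * √(1 − 0.7000) = 15.0000 * √0.3000 ≃ 15.0000 * 0.5477 ≃ 8.2158
Margin = 1.282 * 8.2158 ≃ 10.5327
CI = 96 ± 10.5327 → [85.4673, 106.5327]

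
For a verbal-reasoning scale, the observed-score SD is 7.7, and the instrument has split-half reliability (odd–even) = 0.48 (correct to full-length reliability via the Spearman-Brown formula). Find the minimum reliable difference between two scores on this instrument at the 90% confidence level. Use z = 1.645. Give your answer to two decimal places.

10.62

r_full = 2·0.48 / (1 + 0.48) ≈ 0.6486
SEM = 7.7000 · √(1 − 0.6486) = 7.7000 · √0.3514 ≈ 7.7000 · 0.5927 ≈ 4.5642
SE_diff = √2 · SEM ≈ 6.4547
Smallest detectable difference = 1.645·6.4547 ≈ 10.6180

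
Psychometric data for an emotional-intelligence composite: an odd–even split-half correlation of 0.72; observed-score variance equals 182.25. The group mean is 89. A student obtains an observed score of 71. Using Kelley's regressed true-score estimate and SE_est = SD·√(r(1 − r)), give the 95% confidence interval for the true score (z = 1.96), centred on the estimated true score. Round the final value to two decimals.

SD = √182.25 = 13.50000
r_full = 2·0.72 / (1 + 0.72) ≈ 0.83721
T̂ = r·X + (1 − r)·M = 0.83721*71 + 0.16279*89 ≈ 59.44186 + 14.48837 ≈ 73.93023
SE_est = SD * √(r(1 − r)) = 13.50000 * √0.13629 ≈ 13.50000 * 0.36917 ≈ 4.98386
CI = 73.93023 ± 1.96 * 4.98386 → [64.16187, 83.69859]

[64.16, 83.70]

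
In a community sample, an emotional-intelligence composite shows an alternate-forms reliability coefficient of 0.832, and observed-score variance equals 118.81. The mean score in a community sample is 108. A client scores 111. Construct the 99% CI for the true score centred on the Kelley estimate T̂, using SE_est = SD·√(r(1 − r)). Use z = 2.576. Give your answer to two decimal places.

[100.00, 120.99]

σ = 118.81^(1/2) = 10.9000
T̂ = r·X + (1 − r)·M = 0.8320×111 + 0.1680×108 = 92.3520 + 18.1440 ≈ 110.4960
SE_est = SD × √(r(1 − r)) = 10.9000 × √0.1398 ≈ 10.9000 × 0.3739 ≈ 4.0751
CI = 110.4960 ± 2.576 × 4.0751 → [99.9984, 120.9936]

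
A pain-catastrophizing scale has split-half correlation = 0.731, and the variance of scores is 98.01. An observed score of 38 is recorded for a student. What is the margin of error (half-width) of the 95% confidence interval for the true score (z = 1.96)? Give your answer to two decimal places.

7.65

SD = √98.01 ≃ 9.90000
Spearman-Brown: r = 2(0.731) / (1 + 0.731) = 1.46200 / 1.73100 ≃ 0.84460
The standard error of measurement is 9.90000×√(1 − 0.84460) ≃ 9.90000×0.39421 ≃ 3.90268.
Half-width = 1.96×3.90268 ≃ 7.64925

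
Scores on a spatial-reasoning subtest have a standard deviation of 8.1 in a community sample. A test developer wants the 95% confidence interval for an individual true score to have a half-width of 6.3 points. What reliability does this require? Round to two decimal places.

0.84

Required SEM = 6.3 / 1.96 ≈ 3.214
Required reliability = 1 − (SEM/SD)² = 1 − 0.157 ≈ 0.843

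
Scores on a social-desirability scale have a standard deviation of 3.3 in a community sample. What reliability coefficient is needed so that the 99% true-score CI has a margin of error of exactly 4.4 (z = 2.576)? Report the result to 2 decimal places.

Required SEM = 4.4 / 2.576 ≃ 1.708
r = 1 − (SEM / SD)² = 1 − (1.708 / 3.3)² ≃ 1 − 0.268 ≃ 0.732

0.73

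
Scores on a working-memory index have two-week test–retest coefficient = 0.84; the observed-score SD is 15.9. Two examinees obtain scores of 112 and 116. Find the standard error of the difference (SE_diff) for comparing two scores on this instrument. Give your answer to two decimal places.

8.99

SEM = 15.90000 × √(1 − 0.84000) = 15.90000 × √0.16000 ≃ 15.90000 × 0.40000 ≃ 6.36000
Standard error of the difference = 6.36000·√2 ≃ 8.99440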